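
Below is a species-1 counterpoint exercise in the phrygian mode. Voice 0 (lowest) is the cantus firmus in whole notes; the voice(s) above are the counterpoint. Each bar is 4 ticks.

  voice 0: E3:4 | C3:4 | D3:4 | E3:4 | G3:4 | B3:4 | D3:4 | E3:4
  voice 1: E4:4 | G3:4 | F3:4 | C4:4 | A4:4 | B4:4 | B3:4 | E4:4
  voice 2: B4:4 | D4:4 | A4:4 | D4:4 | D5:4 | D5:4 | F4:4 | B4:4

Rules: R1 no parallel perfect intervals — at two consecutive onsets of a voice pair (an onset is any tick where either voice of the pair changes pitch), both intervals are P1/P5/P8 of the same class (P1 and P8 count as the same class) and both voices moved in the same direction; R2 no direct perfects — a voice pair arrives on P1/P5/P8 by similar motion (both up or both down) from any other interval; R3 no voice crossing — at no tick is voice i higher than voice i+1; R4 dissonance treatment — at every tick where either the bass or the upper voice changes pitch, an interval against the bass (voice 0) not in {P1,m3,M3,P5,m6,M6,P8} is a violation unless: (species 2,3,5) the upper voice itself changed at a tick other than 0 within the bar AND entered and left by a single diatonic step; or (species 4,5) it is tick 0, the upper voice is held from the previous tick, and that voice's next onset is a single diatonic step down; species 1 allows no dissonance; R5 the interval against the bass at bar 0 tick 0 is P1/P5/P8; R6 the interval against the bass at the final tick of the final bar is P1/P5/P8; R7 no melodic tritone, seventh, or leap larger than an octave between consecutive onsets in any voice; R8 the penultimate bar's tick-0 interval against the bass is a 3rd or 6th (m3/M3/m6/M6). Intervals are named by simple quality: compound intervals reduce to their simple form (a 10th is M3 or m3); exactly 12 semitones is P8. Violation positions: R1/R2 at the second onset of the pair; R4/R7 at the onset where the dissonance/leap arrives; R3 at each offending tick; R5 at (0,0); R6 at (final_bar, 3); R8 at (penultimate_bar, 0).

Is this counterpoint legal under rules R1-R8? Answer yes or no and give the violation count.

No (12 violations)

bar 0: v0=E3 v1=E4 v2=B4 (P5)
bar 1: v0=C3 v1=G3 v2=D4 (M2)
bar 2: v0=D3 v1=F3 v2=A4 (P5)
bar 3: v0=E3 v1=C4 v2=D4 (m7)
bar 4: v0=G3 v1=A4 v2=D5 (P5)
bar 5: v0=B3 v1=B4 v2=D5 (m3)
bar 6: v0=D3 v1=B3 v2=F4 (m3)
bar 7: v0=E3 v1=E4 v2=B4 (P5)
  R1 @ bar1.0: E4/B4 P5 -> G3/D4 P5 similar
  R2 @ bar1.0: E3/E4 P8 -> C3/G3 P5 similar
  R4 @ bar1.0: C3/D4 M2 untreated
  R2 @ bar2.0: C3/D4 M2 -> D3/A4 P5 similar
  R4 @ bar3.0: E3/D4 m7 untreated
  R2 @ bar4.0: E3/D4 m7 -> G3/D5 P5 similar
  R4 @ bar4.0: G3/A4 M2 untreated
  R2 @ bar5.0: G3/A4 M2 -> B3/B4 P8 similar
  R2 @ bar7.0: D3/B3 M6 -> E3/E4 P8 similar
  R2 @ bar7.0: D3/F4 m3 -> E3/B4 P5 similar
  R2 @ bar7.0: B3/F4 TT -> E4/B4 P5 similar
  R7 @ bar7.0: F4->B4 leap 6st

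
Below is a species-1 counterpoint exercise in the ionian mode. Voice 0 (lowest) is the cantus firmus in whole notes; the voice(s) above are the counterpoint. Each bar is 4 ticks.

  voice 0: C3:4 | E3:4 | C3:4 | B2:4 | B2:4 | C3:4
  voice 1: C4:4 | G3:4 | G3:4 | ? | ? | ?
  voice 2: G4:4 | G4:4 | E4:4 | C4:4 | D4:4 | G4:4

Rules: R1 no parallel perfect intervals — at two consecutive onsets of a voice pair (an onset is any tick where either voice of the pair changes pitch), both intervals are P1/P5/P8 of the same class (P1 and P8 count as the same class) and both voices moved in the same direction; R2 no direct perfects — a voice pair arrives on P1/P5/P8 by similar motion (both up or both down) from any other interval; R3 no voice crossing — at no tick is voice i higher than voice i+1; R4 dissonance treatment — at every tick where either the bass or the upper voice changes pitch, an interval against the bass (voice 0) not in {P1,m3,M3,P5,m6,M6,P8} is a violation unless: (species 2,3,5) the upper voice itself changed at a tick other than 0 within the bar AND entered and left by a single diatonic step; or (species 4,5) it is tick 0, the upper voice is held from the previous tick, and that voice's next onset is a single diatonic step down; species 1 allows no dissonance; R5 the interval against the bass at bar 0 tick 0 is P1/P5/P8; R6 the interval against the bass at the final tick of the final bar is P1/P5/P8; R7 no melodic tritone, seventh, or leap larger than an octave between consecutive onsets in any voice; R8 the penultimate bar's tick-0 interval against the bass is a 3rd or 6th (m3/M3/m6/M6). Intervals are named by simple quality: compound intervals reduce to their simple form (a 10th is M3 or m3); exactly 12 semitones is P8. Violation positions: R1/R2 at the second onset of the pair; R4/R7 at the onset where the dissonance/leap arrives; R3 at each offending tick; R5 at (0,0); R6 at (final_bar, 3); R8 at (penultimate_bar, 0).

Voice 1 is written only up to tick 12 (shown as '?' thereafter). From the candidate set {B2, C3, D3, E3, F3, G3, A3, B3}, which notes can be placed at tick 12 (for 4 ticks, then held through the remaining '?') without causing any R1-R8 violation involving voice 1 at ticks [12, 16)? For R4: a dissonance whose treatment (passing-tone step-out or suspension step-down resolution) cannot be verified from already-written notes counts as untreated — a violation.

{B3, D3, G3}

B2: violates R2
C3: violates R2,R4
D3: legal
E3: violates R4
F3: violates R2,R4
G3: legal
A3: violates R4
B3: legal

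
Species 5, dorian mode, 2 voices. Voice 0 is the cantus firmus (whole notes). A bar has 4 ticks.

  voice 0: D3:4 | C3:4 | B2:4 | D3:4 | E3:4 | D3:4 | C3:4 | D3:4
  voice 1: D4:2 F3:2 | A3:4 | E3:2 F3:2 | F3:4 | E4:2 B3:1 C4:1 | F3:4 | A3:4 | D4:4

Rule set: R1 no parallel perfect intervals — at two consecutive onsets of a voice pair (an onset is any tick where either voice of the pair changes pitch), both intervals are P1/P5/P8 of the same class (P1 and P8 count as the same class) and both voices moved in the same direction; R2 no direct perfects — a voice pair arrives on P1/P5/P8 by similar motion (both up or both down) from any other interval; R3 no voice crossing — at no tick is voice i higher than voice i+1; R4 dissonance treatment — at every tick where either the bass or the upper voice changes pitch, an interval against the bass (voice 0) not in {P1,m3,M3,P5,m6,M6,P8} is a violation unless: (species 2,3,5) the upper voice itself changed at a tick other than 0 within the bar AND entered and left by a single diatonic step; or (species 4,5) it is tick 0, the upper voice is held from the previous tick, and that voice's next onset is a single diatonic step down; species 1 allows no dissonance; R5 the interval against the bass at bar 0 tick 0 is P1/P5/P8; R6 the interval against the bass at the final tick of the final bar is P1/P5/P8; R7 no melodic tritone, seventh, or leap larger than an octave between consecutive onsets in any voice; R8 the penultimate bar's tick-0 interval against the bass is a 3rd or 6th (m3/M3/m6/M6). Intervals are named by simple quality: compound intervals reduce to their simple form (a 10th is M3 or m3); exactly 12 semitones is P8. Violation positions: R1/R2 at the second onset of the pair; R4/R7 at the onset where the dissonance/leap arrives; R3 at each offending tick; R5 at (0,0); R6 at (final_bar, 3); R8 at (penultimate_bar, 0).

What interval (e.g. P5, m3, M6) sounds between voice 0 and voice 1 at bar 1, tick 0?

M6

voice 0=C3 voice 1=A3 -> M6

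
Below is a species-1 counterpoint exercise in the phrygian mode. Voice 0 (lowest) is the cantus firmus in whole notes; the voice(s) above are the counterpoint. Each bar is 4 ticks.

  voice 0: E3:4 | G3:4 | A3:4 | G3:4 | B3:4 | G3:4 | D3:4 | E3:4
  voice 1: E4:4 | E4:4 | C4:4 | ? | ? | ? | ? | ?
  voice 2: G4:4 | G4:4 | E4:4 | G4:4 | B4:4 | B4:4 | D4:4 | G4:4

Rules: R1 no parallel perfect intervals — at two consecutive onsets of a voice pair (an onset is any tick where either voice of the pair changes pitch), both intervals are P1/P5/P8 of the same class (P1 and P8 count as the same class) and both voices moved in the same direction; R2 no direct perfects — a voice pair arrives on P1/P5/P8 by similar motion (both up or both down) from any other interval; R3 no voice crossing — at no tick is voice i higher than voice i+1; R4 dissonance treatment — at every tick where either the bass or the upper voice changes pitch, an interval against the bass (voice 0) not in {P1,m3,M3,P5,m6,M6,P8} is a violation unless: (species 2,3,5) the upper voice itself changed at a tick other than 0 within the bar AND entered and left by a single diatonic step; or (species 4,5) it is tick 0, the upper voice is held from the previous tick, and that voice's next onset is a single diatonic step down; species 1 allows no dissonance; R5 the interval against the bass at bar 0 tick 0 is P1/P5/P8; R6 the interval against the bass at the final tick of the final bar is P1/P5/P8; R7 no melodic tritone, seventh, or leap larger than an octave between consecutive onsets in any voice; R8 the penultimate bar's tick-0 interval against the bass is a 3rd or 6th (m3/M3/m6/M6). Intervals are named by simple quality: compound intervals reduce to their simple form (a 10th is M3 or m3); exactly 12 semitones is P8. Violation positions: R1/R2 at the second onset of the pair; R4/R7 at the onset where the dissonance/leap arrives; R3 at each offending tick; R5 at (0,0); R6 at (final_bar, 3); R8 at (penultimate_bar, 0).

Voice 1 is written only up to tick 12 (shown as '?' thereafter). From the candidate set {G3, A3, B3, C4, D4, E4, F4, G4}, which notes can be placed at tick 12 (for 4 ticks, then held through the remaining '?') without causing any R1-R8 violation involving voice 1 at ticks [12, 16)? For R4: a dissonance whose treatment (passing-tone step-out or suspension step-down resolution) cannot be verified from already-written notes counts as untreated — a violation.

G3: violates R2
A3: violates R4
B3: legal
C4: violates R4
D4: legal
E4: legal
F4: violates R4
G4: violates R2

{B3, D4, E4}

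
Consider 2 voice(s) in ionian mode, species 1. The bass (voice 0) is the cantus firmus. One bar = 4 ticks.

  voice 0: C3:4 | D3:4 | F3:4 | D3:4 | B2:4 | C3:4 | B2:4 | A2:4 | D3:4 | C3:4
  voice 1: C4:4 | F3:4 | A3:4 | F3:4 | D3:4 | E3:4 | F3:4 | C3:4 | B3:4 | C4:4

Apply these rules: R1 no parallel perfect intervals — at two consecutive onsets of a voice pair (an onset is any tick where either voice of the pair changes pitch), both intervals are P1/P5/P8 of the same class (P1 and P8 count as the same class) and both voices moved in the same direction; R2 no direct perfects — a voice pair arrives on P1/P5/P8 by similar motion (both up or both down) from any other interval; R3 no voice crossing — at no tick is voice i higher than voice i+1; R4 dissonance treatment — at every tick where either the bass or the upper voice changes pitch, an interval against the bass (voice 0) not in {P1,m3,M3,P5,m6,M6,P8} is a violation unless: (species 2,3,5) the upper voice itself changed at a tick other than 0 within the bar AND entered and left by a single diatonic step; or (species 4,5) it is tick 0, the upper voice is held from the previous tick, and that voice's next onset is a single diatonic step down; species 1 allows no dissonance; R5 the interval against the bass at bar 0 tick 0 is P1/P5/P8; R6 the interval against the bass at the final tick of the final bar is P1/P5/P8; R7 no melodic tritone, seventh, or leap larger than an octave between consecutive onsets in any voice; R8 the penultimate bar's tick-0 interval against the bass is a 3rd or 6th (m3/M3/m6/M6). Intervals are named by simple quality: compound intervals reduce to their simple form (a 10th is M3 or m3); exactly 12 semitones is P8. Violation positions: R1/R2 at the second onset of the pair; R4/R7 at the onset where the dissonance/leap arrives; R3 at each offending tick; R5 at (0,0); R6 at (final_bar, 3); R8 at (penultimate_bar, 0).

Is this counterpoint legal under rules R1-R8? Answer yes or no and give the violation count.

bar 0: v0=C3 v1=C4 (P8)
bar 1: v0=D3 v1=F3 (m3)
bar 2: v0=F3 v1=A3 (M3)
bar 3: v0=D3 v1=F3 (m3)
bar 4: v0=B2 v1=D3 (m3)
bar 5: v0=C3 v1=E3 (M3)
bar 6: v0=B2 v1=F3 (TT)
bar 7: v0=A2 v1=C3 (m3)
bar 8: v0=D3 v1=B3 (M6)
bar 9: v0=C3 v1=C4 (P8)
  R4 @ bar6.0: B2/F3 TT untreated
  R7 @ bar8.0: C3->B3 leap 11st

No (2 violations)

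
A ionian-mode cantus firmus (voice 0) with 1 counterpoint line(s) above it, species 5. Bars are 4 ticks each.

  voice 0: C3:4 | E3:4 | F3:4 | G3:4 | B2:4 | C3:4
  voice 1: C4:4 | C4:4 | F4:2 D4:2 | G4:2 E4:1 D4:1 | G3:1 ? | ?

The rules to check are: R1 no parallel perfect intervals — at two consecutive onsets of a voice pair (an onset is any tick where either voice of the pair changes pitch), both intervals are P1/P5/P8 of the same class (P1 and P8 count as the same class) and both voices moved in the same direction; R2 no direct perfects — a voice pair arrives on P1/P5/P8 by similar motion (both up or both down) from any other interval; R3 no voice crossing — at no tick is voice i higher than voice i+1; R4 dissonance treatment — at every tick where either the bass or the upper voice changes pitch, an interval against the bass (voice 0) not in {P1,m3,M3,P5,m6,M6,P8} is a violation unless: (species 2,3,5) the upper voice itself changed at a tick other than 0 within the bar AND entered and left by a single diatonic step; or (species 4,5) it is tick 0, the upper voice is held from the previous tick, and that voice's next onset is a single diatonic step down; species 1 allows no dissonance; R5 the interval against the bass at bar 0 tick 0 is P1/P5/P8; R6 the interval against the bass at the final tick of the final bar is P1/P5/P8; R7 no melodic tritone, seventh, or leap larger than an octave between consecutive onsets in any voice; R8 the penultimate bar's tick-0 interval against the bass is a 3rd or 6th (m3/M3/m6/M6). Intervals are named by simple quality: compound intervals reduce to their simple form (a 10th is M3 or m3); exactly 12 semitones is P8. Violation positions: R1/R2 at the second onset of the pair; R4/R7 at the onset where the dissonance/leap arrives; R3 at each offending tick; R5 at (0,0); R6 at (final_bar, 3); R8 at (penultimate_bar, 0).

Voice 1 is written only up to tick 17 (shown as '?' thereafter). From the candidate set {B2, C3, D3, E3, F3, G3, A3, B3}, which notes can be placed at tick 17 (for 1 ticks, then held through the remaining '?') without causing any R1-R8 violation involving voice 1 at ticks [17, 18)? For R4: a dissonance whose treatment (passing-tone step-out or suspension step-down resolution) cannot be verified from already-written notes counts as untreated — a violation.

{B2, B3, D3, G3}

B2: legal
C3: violates R4
D3: legal
E3: violates R4
F3: violates R4
G3: legal
A3: violates R4
B3: legal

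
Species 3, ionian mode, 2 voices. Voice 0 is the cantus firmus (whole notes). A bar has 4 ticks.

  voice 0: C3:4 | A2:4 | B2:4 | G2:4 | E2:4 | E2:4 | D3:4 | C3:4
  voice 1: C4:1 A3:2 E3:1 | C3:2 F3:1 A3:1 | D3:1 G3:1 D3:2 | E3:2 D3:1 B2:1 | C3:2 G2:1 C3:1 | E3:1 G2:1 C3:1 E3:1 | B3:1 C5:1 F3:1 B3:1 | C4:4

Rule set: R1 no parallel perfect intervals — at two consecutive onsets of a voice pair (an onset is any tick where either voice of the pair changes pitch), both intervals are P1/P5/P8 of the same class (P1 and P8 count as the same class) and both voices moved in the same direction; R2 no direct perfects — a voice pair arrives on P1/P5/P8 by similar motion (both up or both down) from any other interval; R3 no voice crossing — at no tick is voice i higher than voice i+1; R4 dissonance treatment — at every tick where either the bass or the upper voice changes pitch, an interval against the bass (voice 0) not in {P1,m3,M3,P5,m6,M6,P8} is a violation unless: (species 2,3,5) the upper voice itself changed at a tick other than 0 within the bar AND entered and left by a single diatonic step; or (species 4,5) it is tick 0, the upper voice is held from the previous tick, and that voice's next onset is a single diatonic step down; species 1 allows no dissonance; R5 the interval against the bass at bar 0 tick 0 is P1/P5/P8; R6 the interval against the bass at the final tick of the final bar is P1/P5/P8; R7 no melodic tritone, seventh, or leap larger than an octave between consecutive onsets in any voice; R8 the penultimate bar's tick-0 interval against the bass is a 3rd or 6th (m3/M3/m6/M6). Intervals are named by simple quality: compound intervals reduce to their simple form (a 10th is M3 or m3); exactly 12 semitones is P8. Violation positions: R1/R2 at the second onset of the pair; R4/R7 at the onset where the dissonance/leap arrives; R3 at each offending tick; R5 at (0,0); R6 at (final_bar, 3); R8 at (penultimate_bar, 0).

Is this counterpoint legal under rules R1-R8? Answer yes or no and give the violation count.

bar 0: v0=C3 v1=C4 (P8)
bar 1: v0=A2 v1=C3 (m3)
bar 2: v0=B2 v1=D3 (m3)
bar 3: v0=G2 v1=E3 (M6)
bar 4: v0=E2 v1=C3 (m6)
bar 5: v0=E2 v1=E3 (P8)
bar 6: v0=D3 v1=B3 (M6)
bar 7: v0=C3 v1=C4 (P8)
  R7 @ bar6.0: E2->D3 leap 10st
  R4 @ bar6.1: D3/C5 m7 untreated
  R7 @ bar6.1: B3->C5 leap 13st
  R7 @ bar6.2: C5->F3 leap 19st
  R7 @ bar6.3: F3->B3 leap 6st

No (5 violations)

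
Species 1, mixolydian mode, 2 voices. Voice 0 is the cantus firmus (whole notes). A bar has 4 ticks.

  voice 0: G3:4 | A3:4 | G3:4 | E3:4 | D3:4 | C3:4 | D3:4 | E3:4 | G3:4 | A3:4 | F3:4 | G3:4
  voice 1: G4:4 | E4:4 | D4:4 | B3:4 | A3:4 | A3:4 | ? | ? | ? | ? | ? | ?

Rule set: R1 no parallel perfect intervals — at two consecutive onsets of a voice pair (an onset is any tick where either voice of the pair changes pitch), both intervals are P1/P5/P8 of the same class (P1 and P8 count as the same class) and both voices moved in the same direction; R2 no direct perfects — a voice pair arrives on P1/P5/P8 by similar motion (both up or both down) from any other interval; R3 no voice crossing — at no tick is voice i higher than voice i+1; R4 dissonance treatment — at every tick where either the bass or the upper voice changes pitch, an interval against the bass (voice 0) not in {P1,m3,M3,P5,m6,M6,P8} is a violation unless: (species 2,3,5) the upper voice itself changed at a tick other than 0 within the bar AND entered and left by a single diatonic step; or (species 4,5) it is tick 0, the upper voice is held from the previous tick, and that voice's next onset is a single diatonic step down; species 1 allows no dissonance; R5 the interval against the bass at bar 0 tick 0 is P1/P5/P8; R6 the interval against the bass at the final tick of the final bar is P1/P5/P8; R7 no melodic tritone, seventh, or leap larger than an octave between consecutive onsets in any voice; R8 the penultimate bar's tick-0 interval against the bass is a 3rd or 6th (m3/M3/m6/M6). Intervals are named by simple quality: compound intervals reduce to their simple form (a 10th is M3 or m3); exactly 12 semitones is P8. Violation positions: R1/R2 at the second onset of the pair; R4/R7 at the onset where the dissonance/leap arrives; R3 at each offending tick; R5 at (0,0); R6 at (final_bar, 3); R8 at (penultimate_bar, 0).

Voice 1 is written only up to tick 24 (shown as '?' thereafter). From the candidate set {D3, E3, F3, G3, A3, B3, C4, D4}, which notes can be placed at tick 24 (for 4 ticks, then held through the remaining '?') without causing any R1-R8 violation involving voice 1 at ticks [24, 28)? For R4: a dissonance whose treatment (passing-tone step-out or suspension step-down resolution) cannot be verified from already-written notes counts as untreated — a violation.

D3: legal
E3: violates R4
F3: legal
G3: violates R4
A3: legal
B3: legal
C4: violates R4
D4: violates R2

{A3, B3, D3, F3}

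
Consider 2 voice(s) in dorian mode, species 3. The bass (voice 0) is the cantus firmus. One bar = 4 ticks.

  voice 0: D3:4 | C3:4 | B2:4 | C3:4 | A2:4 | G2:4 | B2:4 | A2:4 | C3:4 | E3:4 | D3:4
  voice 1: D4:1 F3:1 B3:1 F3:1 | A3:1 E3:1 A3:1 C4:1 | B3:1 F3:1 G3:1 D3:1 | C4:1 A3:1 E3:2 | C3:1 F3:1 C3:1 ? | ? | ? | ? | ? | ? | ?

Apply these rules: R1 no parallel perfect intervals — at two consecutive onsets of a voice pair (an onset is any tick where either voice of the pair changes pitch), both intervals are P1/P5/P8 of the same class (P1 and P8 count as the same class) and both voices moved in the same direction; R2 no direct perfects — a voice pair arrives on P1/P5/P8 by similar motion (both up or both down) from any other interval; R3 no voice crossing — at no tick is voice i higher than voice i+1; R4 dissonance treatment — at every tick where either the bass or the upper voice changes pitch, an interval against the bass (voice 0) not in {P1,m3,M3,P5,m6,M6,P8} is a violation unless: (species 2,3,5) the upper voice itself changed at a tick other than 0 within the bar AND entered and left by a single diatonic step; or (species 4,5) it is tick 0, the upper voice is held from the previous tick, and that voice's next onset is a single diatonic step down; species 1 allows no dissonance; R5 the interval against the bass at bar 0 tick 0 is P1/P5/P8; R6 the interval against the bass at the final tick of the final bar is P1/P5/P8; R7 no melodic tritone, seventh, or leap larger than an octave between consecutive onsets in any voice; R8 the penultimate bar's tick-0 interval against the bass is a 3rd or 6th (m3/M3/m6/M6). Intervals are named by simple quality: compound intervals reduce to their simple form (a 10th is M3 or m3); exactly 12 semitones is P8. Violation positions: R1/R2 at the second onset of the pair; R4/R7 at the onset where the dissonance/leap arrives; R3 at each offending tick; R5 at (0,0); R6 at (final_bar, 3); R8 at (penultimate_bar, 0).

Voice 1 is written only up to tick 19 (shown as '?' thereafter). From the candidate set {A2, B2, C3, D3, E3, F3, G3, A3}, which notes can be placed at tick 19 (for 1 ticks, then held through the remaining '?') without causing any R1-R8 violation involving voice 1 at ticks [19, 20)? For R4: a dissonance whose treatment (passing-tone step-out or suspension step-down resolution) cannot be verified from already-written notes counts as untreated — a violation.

A2: legal
B2: violates R4
C3: legal
D3: violates R4
E3: legal
F3: legal
G3: violates R4
A3: legal

{A2, A3, C3, E3, F3}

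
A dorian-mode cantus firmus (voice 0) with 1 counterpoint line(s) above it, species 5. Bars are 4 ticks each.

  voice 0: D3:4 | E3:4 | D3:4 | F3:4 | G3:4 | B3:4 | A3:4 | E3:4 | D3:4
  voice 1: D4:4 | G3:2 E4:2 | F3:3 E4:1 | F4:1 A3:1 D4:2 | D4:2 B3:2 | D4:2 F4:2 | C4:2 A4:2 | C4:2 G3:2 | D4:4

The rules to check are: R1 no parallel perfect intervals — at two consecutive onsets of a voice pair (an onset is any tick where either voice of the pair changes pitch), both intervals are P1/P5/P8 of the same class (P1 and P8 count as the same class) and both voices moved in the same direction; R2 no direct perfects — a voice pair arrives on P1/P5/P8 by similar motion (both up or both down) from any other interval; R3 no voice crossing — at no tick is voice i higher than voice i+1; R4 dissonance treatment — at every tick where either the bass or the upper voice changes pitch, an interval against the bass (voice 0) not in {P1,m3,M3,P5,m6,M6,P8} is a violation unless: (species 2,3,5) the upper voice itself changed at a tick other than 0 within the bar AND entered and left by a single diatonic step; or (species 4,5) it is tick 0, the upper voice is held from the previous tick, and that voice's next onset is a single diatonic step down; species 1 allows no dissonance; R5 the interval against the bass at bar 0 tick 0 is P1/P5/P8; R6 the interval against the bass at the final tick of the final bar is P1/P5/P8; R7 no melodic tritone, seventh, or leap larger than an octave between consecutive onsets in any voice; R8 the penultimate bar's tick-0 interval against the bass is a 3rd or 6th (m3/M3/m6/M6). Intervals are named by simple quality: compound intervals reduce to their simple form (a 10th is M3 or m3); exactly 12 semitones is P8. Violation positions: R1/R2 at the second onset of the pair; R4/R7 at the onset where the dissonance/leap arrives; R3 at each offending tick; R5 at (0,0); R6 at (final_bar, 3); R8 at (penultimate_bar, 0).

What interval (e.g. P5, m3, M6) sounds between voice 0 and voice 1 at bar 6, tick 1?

voice 0=A3 voice 1=C4 -> m3

m3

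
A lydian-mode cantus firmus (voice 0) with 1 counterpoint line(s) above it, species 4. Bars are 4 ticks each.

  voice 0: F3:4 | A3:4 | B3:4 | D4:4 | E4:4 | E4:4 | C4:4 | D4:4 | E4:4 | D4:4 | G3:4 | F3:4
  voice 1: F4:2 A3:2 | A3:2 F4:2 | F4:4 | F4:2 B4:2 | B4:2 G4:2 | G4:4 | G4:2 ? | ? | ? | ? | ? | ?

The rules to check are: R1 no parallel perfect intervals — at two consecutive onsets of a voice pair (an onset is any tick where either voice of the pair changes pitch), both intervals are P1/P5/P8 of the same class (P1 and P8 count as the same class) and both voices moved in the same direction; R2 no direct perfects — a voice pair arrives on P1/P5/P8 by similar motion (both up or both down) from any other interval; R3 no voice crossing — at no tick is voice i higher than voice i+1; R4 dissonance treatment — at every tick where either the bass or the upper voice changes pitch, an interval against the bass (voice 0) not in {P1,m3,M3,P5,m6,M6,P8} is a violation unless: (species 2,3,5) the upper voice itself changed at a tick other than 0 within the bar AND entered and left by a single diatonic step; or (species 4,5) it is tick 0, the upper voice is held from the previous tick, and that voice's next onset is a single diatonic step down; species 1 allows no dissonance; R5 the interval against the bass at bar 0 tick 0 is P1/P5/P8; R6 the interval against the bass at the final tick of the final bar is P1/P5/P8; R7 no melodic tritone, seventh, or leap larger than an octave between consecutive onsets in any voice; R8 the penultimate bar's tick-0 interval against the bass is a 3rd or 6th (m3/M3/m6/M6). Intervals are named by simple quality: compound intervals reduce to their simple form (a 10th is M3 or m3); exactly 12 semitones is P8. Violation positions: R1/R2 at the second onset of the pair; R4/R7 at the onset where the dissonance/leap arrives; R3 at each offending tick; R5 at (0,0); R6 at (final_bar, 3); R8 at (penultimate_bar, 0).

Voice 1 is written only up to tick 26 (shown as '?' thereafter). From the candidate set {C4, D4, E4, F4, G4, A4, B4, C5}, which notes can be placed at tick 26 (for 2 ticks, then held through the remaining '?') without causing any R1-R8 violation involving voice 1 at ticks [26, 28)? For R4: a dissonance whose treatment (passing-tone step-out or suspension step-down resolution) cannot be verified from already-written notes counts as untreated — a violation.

{A4, C4, C5, E4, G4}

C4: legal
D4: violates R4
E4: legal
F4: violates R4
G4: legal
A4: legal
B4: violates R4
C5: legal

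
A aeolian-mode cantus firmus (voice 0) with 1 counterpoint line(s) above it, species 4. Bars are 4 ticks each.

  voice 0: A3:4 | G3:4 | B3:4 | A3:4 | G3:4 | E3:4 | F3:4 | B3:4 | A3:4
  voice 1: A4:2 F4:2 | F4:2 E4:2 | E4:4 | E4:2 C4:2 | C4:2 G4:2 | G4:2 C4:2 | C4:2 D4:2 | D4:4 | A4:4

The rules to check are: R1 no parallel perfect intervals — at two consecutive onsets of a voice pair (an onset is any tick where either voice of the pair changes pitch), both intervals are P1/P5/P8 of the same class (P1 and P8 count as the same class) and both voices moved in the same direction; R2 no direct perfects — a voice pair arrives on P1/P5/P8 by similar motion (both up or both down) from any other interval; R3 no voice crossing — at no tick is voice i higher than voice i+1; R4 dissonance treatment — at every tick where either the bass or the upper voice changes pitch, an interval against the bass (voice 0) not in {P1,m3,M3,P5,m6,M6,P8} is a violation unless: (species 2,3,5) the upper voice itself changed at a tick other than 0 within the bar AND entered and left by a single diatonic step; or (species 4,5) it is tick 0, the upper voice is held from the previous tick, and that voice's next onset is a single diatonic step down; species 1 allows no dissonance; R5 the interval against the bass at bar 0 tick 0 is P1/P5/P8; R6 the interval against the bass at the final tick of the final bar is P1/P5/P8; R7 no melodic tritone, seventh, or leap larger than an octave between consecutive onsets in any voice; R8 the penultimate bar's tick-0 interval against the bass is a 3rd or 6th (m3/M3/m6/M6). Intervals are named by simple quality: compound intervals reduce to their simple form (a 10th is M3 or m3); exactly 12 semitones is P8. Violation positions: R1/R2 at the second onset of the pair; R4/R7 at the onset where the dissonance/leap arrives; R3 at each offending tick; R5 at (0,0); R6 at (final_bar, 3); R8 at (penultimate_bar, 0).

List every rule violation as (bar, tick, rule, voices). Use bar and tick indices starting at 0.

bar 0: v0=A3 v1=A4 downbeat P8
bar 1: v0=G3 v1=F4 downbeat m7
bar 2: v0=B3 v1=E4 downbeat P4
bar 3: v0=A3 v1=E4 downbeat P5
bar 4: v0=G3 v1=C4 downbeat P4
bar 5: v0=E3 v1=G4 downbeat m3
bar 6: v0=F3 v1=C4 downbeat P5
bar 7: v0=B3 v1=D4 downbeat m3
bar 8: v0=A3 v1=A4 downbeat P8
  -> R4 @ bar 2 tick 0 v(0, 1): B3/E4 P4 untreated
  -> R4 @ bar 4 tick 0 v(0, 1): G3/C4 P4 untreated
  -> R7 @ bar 7 tick 0 v(0,): F3->B3 leap 6st

(2, 0, R4, (0, 1))
(4, 0, R4, (0, 1))
(7, 0, R7, (0,))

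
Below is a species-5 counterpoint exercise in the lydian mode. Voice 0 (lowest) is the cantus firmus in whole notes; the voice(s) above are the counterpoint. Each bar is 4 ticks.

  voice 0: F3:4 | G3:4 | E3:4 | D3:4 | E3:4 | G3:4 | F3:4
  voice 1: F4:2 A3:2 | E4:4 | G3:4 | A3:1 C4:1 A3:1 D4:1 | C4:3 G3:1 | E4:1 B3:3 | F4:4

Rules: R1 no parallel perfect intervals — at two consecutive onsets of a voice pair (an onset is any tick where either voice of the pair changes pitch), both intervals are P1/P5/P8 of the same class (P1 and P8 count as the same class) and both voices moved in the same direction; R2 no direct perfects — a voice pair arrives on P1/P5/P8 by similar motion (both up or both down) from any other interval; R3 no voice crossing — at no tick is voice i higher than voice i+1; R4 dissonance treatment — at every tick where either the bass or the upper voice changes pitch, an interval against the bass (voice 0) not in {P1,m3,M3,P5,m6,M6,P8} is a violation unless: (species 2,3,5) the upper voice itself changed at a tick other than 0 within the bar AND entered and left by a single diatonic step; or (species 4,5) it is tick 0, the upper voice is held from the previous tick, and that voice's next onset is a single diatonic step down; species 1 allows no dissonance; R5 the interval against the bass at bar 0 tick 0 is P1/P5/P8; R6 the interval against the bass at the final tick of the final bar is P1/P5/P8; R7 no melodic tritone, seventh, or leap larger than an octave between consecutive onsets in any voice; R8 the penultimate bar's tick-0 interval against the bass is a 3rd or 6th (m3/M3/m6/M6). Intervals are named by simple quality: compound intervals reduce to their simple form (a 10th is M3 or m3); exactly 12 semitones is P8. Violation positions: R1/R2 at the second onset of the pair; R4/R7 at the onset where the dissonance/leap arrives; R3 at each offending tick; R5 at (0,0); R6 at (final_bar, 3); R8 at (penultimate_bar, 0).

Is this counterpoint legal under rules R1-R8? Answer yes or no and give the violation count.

bar 0: v0=F3 v1=F4 (P8)
bar 1: v0=G3 v1=E4 (M6)
bar 2: v0=E3 v1=G3 (m3)
bar 3: v0=D3 v1=A3 (P5)
bar 4: v0=E3 v1=C4 (m6)
bar 5: v0=G3 v1=E4 (M6)
bar 6: v0=F3 v1=F4 (P8)
  R4 @ bar3.1: D3/C4 m7 untreated
  R7 @ bar6.0: B3->F4 leap 6st

No (2 violations)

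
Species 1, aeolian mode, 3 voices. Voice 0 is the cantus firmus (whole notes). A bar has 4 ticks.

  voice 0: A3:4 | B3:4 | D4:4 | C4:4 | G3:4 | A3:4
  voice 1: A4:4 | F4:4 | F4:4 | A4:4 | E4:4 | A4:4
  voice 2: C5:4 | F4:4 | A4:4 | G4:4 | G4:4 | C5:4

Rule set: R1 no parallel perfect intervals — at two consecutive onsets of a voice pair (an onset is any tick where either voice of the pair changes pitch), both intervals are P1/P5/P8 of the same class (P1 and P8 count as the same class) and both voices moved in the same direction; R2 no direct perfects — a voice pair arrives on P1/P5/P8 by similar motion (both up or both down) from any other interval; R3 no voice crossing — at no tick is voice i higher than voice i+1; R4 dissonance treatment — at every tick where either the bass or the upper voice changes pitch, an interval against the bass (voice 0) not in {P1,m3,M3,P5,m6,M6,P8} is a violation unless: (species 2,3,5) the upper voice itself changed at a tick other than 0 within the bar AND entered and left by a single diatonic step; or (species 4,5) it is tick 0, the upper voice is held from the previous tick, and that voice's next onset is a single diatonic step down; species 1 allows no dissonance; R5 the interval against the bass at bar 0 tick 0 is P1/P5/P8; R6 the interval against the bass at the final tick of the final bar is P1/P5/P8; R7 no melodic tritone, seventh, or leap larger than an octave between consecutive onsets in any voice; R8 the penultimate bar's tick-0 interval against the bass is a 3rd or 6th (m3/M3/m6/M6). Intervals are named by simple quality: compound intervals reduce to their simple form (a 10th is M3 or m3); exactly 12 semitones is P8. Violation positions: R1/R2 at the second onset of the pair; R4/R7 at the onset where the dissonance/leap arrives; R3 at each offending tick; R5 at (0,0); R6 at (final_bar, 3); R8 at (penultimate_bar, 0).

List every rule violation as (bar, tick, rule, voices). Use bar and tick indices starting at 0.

(0, 0, R5, (0, 2))
(1, 0, R2, (1, 2))
(1, 0, R4, (0, 1))
(1, 0, R4, (0, 2))
(2, 0, R2, (0, 2))
(3, 0, R1, (0, 2))
(3, 0, R3, (1, 2))
(3, 1, R3, (1, 2))
(3, 2, R3, (1, 2))
(3, 3, R3, (1, 2))
(4, 0, R8, (0, 2))
(5, 0, R2, (0, 1))
(5, 3, R6, (0, 2))

bar 0: v0=A3 v1=A4 v2=C5 downbeat m3
bar 1: v0=B3 v1=F4 v2=F4 downbeat TT
bar 2: v0=D4 v1=F4 v2=A4 downbeat P5
bar 3: v0=C4 v1=A4 v2=G4 downbeat P5
bar 4: v0=G3 v1=E4 v2=G4 downbeat P8
bar 5: v0=A3 v1=A4 v2=C5 downbeat m3
  -> R5 @ bar 0 tick 0 v(0, 2): opens on m3
  -> R2 @ bar 1 tick 0 v(1, 2): A4/C5 m3 -> F4/F4 P1 similar
  -> R4 @ bar 1 tick 0 v(0, 1): B3/F4 TT untreated
  -> R4 @ bar 1 tick 0 v(0, 2): B3/F4 TT untreated
  -> R2 @ bar 2 tick 0 v(0, 2): B3/F4 TT -> D4/A4 P5 similar
  -> R1 @ bar 3 tick 0 v(0, 2): D4/A4 P5 -> C4/G4 P5 similar
  -> R3 @ bar 3 tick 0 v(1, 2): A4 above G4
  -> R3 @ bar 3 tick 1 v(1, 2): A4 above G4
  -> R3 @ bar 3 tick 2 v(1, 2): A4 above G4
  -> R3 @ bar 3 tick 3 v(1, 2): A4 above G4
  -> R8 @ bar 4 tick 0 v(0, 2): penult P8 not 3rd/6th
  -> R2 @ bar 5 tick 0 v(0, 1): G3/E4 M6 -> A3/A4 P8 similar
  -> R6 @ bar 5 tick 3 v(0, 2): closes on m3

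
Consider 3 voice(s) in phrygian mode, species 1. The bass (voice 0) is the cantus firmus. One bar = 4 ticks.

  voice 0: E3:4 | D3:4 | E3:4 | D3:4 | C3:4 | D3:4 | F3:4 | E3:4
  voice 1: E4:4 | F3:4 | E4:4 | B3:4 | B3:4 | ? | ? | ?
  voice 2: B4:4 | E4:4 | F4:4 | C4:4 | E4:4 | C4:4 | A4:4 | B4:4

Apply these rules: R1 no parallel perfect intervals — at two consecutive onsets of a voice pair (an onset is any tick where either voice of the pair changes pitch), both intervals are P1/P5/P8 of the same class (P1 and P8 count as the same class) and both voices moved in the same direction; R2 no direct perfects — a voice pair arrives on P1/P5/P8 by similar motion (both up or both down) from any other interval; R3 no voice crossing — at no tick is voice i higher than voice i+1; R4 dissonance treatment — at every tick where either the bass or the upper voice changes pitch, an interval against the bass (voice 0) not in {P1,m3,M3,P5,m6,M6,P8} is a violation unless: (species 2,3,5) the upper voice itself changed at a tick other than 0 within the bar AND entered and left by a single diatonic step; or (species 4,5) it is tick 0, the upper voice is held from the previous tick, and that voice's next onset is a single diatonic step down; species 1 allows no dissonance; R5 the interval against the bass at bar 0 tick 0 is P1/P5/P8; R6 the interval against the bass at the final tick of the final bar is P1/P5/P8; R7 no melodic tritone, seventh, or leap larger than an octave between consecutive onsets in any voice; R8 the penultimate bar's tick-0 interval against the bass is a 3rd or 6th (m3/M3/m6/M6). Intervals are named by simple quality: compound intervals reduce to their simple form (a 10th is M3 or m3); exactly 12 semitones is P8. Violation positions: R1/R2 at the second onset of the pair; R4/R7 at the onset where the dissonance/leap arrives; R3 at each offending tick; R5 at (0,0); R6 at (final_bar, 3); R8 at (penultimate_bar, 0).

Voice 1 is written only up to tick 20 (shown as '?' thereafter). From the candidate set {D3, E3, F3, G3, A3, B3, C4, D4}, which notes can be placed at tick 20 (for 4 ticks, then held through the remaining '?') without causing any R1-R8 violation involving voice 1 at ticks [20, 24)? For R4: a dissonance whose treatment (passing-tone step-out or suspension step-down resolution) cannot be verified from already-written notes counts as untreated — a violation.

D3: legal
E3: violates R4
F3: violates R2,R7
G3: violates R4
A3: legal
B3: legal
C4: violates R4
D4: violates R2,R3

{A3, B3, D3}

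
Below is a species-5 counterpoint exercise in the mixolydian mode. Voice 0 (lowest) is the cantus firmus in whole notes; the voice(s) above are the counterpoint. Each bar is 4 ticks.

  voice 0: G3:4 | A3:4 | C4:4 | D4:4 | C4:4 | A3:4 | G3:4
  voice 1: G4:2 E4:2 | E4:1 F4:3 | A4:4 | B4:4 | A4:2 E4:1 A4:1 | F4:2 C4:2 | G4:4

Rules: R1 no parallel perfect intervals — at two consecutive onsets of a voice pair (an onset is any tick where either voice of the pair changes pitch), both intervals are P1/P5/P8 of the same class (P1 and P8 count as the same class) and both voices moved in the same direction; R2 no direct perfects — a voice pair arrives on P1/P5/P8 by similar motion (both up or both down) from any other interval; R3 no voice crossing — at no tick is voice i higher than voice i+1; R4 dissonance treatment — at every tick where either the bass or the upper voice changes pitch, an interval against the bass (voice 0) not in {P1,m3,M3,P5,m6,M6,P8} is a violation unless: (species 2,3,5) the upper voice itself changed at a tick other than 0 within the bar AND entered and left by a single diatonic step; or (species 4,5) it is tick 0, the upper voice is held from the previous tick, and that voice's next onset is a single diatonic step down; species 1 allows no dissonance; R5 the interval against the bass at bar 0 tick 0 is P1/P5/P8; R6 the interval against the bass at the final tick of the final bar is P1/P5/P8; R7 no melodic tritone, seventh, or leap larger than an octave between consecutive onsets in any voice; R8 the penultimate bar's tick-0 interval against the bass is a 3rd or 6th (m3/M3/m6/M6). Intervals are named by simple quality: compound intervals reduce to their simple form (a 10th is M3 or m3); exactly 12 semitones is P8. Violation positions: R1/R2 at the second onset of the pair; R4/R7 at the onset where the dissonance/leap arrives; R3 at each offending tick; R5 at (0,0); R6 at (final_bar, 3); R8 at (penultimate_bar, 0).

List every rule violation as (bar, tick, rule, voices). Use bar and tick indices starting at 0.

No violations across 7 bars (G3..G3 vs G4..G4).

bar 0: v0=G3 v1=G4 downbeat P8
bar 1: v0=A3 v1=E4 downbeat P5
bar 2: v0=C4 v1=A4 downbeat M6
bar 3: v0=D4 v1=B4 downbeat M6
bar 4: v0=C4 v1=A4 downbeat M6
bar 5: v0=A3 v1=F4 downbeat m6
bar 6: v0=G3 v1=G4 downbeat P8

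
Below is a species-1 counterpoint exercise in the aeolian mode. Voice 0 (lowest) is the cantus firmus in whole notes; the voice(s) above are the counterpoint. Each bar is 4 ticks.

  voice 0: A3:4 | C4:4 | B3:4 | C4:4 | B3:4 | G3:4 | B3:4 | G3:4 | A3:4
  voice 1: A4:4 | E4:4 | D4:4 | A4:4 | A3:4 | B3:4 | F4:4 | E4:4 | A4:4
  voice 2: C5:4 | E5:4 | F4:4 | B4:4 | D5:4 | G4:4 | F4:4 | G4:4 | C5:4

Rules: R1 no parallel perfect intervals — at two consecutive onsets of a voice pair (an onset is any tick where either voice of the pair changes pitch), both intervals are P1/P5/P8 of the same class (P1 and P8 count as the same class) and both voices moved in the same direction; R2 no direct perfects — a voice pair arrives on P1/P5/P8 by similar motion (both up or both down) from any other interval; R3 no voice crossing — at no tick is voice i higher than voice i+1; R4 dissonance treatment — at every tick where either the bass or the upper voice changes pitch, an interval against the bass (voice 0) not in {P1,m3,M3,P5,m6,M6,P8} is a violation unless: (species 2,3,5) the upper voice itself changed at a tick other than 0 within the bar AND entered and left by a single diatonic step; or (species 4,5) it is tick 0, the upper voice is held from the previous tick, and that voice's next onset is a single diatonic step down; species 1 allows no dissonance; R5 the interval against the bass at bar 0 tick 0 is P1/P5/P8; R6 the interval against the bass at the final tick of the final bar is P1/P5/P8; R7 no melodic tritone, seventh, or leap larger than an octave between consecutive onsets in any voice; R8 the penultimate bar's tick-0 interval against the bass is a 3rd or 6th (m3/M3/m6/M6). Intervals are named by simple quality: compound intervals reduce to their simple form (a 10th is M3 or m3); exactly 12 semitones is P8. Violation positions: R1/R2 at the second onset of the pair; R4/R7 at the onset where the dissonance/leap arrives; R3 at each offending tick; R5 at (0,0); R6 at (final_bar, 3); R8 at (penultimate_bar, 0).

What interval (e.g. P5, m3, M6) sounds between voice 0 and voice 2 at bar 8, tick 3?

m3

voice 0=A3 voice 2=C5 -> m3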